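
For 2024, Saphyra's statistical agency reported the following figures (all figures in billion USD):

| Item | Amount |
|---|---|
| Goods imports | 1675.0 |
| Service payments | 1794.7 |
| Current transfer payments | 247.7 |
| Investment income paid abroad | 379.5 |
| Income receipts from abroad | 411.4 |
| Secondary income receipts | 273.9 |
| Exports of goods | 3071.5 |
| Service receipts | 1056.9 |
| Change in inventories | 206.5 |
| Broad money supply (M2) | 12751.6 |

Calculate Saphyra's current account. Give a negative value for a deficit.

716.8

Goods balance = 3071.5 - 1675.0 = 1396.5
Services balance = 1056.9 - 1794.7 = -737.8
Trade balance (goods + services) = 1396.5 + (-737.8) = 658.7
Net primary income = 411.4 - 379.5 = 31.9
Net secondary income = 273.9 - 247.7 = 26.2
Current account = 658.7 + 31.9 + 26.2 = 716.8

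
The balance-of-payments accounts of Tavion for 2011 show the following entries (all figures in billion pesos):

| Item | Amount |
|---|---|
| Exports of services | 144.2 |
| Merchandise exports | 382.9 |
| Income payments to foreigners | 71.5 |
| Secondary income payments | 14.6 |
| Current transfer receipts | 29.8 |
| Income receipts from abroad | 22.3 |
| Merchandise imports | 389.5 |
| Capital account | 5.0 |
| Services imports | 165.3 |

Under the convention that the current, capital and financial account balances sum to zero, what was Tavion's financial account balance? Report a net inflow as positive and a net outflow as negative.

Goods balance = 382.9 - 389.5 = -6.6
Services balance = 144.2 - 165.3 = -21.1
Trade balance (goods + services) = -6.6 + (-21.1) = -27.7
Net primary income = 22.3 - 71.5 = -49.2
Net secondary income = 29.8 - 14.6 = 15.2
Current account = -27.7 + (-49.2) + 15.2 = -61.7
Financial account = -(-61.7 + 5.0) = 56.7

56.7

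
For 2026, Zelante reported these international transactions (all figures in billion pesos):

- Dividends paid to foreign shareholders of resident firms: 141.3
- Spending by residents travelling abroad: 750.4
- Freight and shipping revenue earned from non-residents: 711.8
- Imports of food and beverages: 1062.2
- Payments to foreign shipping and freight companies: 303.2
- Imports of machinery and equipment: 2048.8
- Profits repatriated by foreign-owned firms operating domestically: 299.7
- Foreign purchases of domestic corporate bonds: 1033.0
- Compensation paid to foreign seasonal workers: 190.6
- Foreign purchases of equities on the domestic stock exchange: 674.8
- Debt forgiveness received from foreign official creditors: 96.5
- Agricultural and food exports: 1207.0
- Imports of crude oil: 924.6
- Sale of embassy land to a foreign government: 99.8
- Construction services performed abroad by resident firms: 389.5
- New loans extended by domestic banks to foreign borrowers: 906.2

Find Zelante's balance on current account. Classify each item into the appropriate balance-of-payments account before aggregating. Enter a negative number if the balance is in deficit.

-3412.5

Goods: 1207.0 - 2048.8 - 1062.2 - 924.6 = -2828.6
Services: 389.5 - 303.2 + 711.8 - 750.4 = 47.7
Primary income: -141.3 - 190.6 - 299.7 = -631.6
Current account = (-2828.6) + 47.7 + (-631.6) = -3412.5
(Excluded from the current account — financial account: foreign purchases of domestic corporate bonds 1033.0, foreign purchases of equities on the domestic stock exchange 674.8, new loans extended by domestic banks to foreign borrowers 906.2; capital account: debt forgiveness received from foreign official creditors 96.5, sale of embassy land to a foreign government 99.8.)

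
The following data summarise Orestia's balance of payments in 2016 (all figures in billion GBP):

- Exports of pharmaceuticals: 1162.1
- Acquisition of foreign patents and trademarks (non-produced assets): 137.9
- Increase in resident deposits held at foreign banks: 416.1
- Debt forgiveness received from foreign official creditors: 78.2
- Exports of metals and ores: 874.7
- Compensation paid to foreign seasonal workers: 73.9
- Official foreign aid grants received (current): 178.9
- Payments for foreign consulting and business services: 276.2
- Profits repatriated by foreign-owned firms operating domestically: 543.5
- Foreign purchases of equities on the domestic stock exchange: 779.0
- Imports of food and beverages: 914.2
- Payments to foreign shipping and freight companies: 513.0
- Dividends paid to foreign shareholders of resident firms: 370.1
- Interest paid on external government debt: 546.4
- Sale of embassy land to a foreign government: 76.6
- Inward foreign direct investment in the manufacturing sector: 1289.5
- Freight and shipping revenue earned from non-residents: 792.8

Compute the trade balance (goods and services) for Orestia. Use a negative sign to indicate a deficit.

1126.2

Goods: 874.7 - 914.2 + 1162.1 = 1122.6
Services: 792.8 - 513.0 - 276.2 = 3.6
Trade balance = 1122.6 + 3.6 = 1126.2
(Excluded from the trade balance — capital account: acquisition of foreign patents and trademarks (non-produced assets) 137.9, debt forgiveness received from foreign official creditors 78.2, sale of embassy land to a foreign government 76.6; financial account: increase in resident deposits held at foreign banks 416.1, foreign purchases of equities on the domestic stock exchange 779.0, inward foreign direct investment in the manufacturing sector 1289.5; primary income: compensation paid to foreign seasonal workers 73.9, profits repatriated by foreign-owned firms operating domestically 543.5, dividends paid to foreign shareholders of resident firms 370.1, interest paid on external government debt 546.4; secondary income: official foreign aid grants received (current) 178.9.)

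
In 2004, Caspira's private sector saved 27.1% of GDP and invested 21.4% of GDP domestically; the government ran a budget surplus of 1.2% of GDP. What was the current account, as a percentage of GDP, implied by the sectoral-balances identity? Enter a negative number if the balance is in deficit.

By the sectoral-balances identity, CA = (S_private - I) + (T - G).
Private balance = 27.1 - 21.4 = 5.7
Government balance (T - G) = 1.2
CA = 5.7 + 1.2 = 6.9

6.9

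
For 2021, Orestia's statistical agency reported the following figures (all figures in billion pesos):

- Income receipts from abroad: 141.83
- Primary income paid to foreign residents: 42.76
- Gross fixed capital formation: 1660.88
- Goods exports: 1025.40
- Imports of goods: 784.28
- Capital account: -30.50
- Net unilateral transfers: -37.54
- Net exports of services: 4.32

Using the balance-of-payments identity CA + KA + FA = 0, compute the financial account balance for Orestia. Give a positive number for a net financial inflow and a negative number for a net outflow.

-276.47

Goods balance = 1025.40 - 784.28 = 241.12
Services balance = 4.32
Trade balance (goods + services) = 241.12 + 4.32 = 245.44
Net primary income = 141.83 - 42.76 = 99.07
Net secondary income = -37.54
Current account = 245.44 + 99.07 + (-37.54) = 306.97
Financial account = -(306.97 + (-30.50)) = -276.47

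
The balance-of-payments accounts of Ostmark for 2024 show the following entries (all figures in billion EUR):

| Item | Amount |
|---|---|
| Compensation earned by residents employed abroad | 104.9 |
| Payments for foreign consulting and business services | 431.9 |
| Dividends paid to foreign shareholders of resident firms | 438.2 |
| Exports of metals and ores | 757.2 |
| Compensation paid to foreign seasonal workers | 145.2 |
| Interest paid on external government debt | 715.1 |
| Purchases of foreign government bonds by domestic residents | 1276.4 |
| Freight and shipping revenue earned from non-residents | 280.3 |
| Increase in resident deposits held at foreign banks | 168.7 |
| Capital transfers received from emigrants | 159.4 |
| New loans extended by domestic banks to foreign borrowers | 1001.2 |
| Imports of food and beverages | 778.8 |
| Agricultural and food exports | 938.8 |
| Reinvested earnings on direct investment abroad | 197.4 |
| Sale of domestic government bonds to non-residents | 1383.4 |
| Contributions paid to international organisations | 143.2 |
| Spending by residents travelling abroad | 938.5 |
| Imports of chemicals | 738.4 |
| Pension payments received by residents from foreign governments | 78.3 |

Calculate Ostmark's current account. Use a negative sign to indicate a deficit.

-1972.4

Goods: 757.2 - 738.4 + 938.8 - 778.8 = 178.8
Services: 280.3 - 431.9 - 938.5 = -1090.1
Primary income: -438.2 + 197.4 + 104.9 - 715.1 - 145.2 = -996.2
Secondary income: 78.3 - 143.2 = -64.9
Current account = 178.8 + (-1090.1) + (-996.2) + (-64.9) = -1972.4
(Excluded from the current account — financial account: purchases of foreign government bonds by domestic residents 1276.4, increase in resident deposits held at foreign banks 168.7, new loans extended by domestic banks to foreign borrowers 1001.2, sale of domestic government bonds to non-residents 1383.4; capital account: capital transfers received from emigrants 159.4.)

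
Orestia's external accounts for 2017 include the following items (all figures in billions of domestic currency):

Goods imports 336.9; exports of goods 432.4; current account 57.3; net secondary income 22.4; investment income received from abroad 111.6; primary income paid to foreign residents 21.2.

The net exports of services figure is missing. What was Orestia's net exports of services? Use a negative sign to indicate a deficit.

Current account = goods balance + services balance + net primary income + net secondary income
Sum of the known components = 208.3
Net exports of services = CA - (known components) = 57.3 - 208.3 = -151.0

-151.0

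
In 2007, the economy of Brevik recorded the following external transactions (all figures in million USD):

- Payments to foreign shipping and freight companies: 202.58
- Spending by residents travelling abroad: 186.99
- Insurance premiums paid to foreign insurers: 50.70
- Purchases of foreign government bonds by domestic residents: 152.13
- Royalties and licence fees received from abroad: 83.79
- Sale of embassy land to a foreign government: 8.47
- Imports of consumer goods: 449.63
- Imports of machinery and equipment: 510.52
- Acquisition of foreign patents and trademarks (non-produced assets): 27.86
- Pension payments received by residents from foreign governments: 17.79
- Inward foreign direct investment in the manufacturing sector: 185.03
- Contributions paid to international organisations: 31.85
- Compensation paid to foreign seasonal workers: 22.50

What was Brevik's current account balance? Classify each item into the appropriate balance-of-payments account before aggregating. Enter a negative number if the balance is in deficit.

Goods: -510.52 - 449.63 = -960.15
Services: -186.99 - 50.70 - 202.58 + 83.79 = -356.48
Primary income: -22.50
Secondary income: 17.79 - 31.85 = -14.06
Current account = (-960.15) + (-356.48) + (-22.50) + (-14.06) = -1353.19
(Excluded from the current account — financial account: purchases of foreign government bonds by domestic residents 152.13, inward foreign direct investment in the manufacturing sector 185.03; capital account: sale of embassy land to a foreign government 8.47, acquisition of foreign patents and trademarks (non-produced assets) 27.86.)

-1353.19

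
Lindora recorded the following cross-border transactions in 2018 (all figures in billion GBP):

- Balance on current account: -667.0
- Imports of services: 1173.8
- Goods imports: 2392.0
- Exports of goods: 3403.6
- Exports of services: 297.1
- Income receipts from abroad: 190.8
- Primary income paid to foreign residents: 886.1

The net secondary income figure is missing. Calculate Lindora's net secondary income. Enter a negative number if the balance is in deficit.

Current account = goods balance + services balance + net primary income + net secondary income
Sum of the known components = -560.4
Net secondary income = CA - (known components) = -667.0 - (-560.4) = -106.6

-106.6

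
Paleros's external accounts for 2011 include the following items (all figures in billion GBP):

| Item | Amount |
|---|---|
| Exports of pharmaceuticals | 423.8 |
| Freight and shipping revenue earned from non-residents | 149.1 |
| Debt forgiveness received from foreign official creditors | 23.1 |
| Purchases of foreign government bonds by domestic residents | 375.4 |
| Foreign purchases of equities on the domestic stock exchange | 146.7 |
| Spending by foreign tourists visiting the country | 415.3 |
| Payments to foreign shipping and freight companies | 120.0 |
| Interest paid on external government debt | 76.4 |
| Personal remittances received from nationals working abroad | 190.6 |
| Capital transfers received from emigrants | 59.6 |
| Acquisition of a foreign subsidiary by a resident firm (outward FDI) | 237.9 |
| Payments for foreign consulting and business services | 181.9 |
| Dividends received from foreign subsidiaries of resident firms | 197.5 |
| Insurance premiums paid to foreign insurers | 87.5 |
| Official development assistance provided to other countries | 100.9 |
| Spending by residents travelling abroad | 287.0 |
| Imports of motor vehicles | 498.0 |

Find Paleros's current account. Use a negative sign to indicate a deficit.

Goods: 423.8 - 498.0 = -74.2
Services: 149.1 - 181.9 - 87.5 + 415.3 - 287.0 - 120.0 = -112.0
Primary income: -76.4 + 197.5 = 121.1
Secondary income: -100.9 + 190.6 = 89.7
Current account = (-74.2) + (-112.0) + 121.1 + 89.7 = 24.6
(Excluded from the current account — capital account: debt forgiveness received from foreign official creditors 23.1, capital transfers received from emigrants 59.6; financial account: purchases of foreign government bonds by domestic residents 375.4, foreign purchases of equities on the domestic stock exchange 146.7, acquisition of a foreign subsidiary by a resident firm (outward FDI) 237.9.)

24.6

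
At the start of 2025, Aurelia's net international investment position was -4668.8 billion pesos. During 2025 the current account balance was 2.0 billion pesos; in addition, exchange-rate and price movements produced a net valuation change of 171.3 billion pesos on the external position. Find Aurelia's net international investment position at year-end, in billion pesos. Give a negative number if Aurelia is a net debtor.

Change in NIIP = current account + net valuation change = 2.0 + 171.3 = 173.3
End-of-year NIIP = -4668.8 + 173.3 = -4495.5

-4495.5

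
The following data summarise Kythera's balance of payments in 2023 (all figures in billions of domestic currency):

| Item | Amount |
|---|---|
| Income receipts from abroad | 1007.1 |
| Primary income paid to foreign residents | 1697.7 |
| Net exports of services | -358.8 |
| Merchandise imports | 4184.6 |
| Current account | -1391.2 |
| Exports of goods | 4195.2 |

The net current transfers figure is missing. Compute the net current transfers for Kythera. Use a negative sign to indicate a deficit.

-352.4

Current account = goods balance + services balance + net primary income + net secondary income
Sum of the known components = -1038.8
Net current transfers = CA - (known components) = -1391.2 - (-1038.8) = -352.4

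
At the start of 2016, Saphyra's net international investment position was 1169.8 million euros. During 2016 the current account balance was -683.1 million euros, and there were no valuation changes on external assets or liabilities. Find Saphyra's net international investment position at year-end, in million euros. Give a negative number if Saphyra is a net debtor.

With no valuation effects, change in NIIP = current account = -683.1
End-of-year NIIP = 1169.8 + (-683.1) = 486.7

486.7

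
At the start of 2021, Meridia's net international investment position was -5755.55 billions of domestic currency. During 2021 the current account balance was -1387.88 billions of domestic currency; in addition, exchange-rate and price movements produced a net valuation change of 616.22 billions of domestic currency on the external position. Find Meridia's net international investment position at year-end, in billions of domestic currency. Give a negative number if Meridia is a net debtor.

-6527.21

Change in NIIP = current account + net valuation change = -1387.88 + 616.22 = -771.66
End-of-year NIIP = -5755.55 + (-771.66) = -6527.21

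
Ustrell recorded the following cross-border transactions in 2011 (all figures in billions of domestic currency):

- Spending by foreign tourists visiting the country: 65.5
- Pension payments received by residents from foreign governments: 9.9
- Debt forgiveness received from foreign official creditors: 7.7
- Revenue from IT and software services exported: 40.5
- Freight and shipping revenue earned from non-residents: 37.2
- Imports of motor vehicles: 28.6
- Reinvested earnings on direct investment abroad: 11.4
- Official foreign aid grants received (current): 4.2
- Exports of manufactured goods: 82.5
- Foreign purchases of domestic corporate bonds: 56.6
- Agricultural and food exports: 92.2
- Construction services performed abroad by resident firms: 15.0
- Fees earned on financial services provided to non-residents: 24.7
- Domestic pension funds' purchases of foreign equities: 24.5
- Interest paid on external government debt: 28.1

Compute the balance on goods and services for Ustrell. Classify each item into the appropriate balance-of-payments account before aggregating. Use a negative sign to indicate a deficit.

329.0

Goods: 92.2 + 82.5 - 28.6 = 146.1
Services: 15.0 + 24.7 + 40.5 + 37.2 + 65.5 = 182.9
Trade balance = 146.1 + 182.9 = 329.0
(Excluded from the trade balance — secondary income: pension payments received by residents from foreign governments 9.9, official foreign aid grants received (current) 4.2; capital account: debt forgiveness received from foreign official creditors 7.7; primary income: reinvested earnings on direct investment abroad 11.4, interest paid on external government debt 28.1; financial account: foreign purchases of domestic corporate bonds 56.6, domestic pension funds' purchases of foreign equities 24.5.)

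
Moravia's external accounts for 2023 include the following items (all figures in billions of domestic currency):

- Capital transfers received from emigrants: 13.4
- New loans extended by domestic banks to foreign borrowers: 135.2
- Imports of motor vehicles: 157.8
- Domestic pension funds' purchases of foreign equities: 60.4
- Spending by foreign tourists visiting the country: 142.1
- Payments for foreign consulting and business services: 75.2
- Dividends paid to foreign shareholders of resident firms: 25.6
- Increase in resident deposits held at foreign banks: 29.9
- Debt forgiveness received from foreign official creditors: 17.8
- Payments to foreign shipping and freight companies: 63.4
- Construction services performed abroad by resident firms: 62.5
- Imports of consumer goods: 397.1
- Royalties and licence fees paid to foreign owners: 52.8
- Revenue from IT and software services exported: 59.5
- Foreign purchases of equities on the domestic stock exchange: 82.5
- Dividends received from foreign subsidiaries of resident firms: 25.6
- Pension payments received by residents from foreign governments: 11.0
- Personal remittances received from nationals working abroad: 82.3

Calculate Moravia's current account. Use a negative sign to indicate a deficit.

Goods: -397.1 - 157.8 = -554.9
Services: 62.5 - 63.4 - 75.2 - 52.8 + 59.5 + 142.1 = 72.7
Primary income: 25.6 - 25.6 = 0.0
Secondary income: 11.0 + 82.3 = 93.3
Current account = (-554.9) + 72.7 + 0.0 + 93.3 = -388.9
(Excluded from the current account — capital account: capital transfers received from emigrants 13.4, debt forgiveness received from foreign official creditors 17.8; financial account: new loans extended by domestic banks to foreign borrowers 135.2, domestic pension funds' purchases of foreign equities 60.4, increase in resident deposits held at foreign banks 29.9, foreign purchases of equities on the domestic stock exchange 82.5.)

-388.9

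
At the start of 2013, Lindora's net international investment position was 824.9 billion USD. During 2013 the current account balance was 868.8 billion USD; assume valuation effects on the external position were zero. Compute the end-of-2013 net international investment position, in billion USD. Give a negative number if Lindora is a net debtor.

1693.7

With no valuation effects, change in NIIP = current account = 868.8
End-of-year NIIP = 824.9 + 868.8 = 1693.7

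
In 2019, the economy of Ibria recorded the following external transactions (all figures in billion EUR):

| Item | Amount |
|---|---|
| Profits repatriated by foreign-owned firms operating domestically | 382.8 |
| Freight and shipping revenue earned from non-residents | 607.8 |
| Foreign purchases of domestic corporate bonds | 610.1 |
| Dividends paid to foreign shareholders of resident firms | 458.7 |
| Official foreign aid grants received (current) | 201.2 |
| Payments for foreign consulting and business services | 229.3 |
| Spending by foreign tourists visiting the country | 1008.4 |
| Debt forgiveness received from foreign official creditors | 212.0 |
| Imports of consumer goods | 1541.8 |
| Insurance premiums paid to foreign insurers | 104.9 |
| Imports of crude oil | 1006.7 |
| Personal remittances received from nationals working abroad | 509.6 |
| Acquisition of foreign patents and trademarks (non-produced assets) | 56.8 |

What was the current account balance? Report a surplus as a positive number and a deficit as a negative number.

-1397.2

Goods: -1006.7 - 1541.8 = -2548.5
Services: -104.9 - 229.3 + 1008.4 + 607.8 = 1282.0
Primary income: -458.7 - 382.8 = -841.5
Secondary income: 201.2 + 509.6 = 710.8
Current account = (-2548.5) + 1282.0 + (-841.5) + 710.8 = -1397.2
(Excluded from the current account — financial account: foreign purchases of domestic corporate bonds 610.1; capital account: debt forgiveness received from foreign official creditors 212.0, acquisition of foreign patents and trademarks (non-produced assets) 56.8.)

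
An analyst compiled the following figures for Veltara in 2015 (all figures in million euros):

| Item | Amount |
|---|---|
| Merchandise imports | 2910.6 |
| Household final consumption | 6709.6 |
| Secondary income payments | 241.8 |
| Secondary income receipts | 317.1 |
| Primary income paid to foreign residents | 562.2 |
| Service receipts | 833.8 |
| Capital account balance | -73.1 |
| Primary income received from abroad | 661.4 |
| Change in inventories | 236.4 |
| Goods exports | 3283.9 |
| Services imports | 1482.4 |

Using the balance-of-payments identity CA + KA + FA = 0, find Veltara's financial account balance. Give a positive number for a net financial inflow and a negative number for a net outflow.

Goods balance = 3283.9 - 2910.6 = 373.3
Services balance = 833.8 - 1482.4 = -648.6
Trade balance (goods + services) = 373.3 + (-648.6) = -275.3
Net primary income = 661.4 - 562.2 = 99.2
Net secondary income = 317.1 - 241.8 = 75.3
Current account = -275.3 + 99.2 + 75.3 = -100.8
Financial account = -(-100.8 + (-73.1)) = 173.9

173.9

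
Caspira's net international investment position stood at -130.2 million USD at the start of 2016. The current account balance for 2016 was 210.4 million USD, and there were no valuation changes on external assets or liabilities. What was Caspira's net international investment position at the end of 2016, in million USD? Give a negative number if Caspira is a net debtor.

With no valuation effects, change in NIIP = current account = 210.4
End-of-year NIIP = -130.2 + 210.4 = 80.2

80.2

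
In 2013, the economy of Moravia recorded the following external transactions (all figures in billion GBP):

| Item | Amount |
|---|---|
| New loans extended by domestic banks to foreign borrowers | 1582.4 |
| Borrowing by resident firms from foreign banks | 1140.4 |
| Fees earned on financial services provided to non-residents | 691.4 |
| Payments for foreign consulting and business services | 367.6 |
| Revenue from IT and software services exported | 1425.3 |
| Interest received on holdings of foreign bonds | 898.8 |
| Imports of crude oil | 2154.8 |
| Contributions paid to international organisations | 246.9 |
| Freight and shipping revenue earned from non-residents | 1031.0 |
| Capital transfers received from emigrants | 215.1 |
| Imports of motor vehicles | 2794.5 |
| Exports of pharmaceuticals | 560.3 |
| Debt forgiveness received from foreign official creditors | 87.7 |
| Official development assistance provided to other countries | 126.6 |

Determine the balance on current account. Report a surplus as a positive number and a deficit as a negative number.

Goods: -2794.5 + 560.3 - 2154.8 = -4389.0
Services: -367.6 + 691.4 + 1425.3 + 1031.0 = 2780.1
Primary income: 898.8
Secondary income: -246.9 - 126.6 = -373.5
Current account = (-4389.0) + 2780.1 + 898.8 + (-373.5) = -1083.6
(Excluded from the current account — financial account: new loans extended by domestic banks to foreign borrowers 1582.4, borrowing by resident firms from foreign banks 1140.4; capital account: capital transfers received from emigrants 215.1, debt forgiveness received from foreign official creditors 87.7.)

-1083.6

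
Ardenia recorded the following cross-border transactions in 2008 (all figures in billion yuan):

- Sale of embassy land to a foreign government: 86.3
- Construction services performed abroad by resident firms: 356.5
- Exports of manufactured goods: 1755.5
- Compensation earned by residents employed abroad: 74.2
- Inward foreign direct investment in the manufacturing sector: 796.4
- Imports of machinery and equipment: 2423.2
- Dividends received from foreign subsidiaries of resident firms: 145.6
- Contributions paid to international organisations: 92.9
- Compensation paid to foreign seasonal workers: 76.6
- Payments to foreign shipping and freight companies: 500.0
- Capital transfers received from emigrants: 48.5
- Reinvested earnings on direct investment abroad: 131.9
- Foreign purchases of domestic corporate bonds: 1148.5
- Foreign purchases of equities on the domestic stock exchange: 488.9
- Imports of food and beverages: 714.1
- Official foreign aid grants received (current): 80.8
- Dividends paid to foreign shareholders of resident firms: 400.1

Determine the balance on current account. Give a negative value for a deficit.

Goods: -2423.2 - 714.1 + 1755.5 = -1381.8
Services: 356.5 - 500.0 = -143.5
Primary income: -76.6 + 74.2 + 131.9 + 145.6 - 400.1 = -125.0
Secondary income: 80.8 - 92.9 = -12.1
Current account = (-1381.8) + (-143.5) + (-125.0) + (-12.1) = -1662.4
(Excluded from the current account — capital account: sale of embassy land to a foreign government 86.3, capital transfers received from emigrants 48.5; financial account: inward foreign direct investment in the manufacturing sector 796.4, foreign purchases of domestic corporate bonds 1148.5, foreign purchases of equities on the domestic stock exchange 488.9.)

-1662.4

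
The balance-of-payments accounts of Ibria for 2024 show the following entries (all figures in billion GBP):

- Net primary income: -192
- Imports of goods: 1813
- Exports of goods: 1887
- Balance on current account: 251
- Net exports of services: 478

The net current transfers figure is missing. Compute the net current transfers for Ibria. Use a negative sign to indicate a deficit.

-109

Current account = goods balance + services balance + net primary income + net secondary income
Sum of the known components = 360
Net current transfers = CA - (known components) = 251 - 360 = -109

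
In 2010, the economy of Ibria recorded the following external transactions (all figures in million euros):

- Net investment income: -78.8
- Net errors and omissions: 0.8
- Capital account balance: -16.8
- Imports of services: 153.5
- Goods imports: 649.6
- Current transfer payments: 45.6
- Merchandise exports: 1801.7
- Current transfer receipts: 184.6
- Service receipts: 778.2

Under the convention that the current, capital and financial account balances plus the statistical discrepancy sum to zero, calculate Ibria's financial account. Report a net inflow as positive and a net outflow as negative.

-1821.0

Goods balance = 1801.7 - 649.6 = 1152.1
Services balance = 778.2 - 153.5 = 624.7
Trade balance (goods + services) = 1152.1 + 624.7 = 1776.8
Net primary income = -78.8
Net secondary income = 184.6 - 45.6 = 139.0
Current account = 1776.8 + (-78.8) + 139.0 = 1837.0
Financial account = -(1837.0 + (-16.8) + 0.8) = -1821.0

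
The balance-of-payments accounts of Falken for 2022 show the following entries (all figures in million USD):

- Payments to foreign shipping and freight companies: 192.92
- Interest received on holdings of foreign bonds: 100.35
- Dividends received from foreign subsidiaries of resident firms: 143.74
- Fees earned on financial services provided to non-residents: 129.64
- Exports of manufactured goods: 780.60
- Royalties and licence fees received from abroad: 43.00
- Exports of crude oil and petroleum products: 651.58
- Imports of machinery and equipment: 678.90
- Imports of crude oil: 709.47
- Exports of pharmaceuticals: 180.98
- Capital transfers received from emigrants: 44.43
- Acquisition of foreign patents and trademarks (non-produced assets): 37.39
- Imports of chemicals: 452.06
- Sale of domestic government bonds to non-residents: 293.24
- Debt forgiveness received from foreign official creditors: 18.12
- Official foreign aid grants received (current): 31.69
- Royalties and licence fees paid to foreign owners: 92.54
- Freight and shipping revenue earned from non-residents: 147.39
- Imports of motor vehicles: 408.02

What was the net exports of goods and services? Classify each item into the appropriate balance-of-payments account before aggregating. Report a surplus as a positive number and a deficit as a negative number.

-600.72

Goods: 651.58 - 452.06 - 408.02 - 678.90 + 180.98 - 709.47 + 780.60 = -635.29
Services: 43.00 + 147.39 - 192.92 - 92.54 + 129.64 = 34.57
Trade balance = -635.29 + 34.57 = -600.72
(Excluded from the trade balance — primary income: interest received on holdings of foreign bonds 100.35, dividends received from foreign subsidiaries of resident firms 143.74; capital account: capital transfers received from emigrants 44.43, acquisition of foreign patents and trademarks (non-produced assets) 37.39, debt forgiveness received from foreign official creditors 18.12; financial account: sale of domestic government bonds to non-residents 293.24; secondary income: official foreign aid grants received (current) 31.69.)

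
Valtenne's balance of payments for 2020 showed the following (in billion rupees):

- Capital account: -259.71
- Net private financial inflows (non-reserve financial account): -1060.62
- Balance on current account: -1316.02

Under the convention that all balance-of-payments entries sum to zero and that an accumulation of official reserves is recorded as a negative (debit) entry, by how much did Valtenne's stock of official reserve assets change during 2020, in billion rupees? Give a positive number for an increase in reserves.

Official reserve transactions balance = -((-1316.02) + (-259.71) + (-1060.62)) = 2636.35
An accumulation of reserves is recorded as a debit (negative entry), so the change in the stock of reserves is the negative of that balance.
Change in official reserves = -(2636.35) = -2636.35

-2636.35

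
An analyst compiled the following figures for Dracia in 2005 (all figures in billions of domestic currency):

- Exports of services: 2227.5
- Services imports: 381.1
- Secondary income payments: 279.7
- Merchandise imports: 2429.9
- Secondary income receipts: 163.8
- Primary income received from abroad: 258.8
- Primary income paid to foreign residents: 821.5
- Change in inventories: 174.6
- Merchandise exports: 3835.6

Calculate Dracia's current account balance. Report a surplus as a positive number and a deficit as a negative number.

2573.5

Goods balance = 3835.6 - 2429.9 = 1405.7
Services balance = 2227.5 - 381.1 = 1846.4
Trade balance (goods + services) = 1405.7 + 1846.4 = 3252.1
Net primary income = 258.8 - 821.5 = -562.7
Net secondary income = 163.8 - 279.7 = -115.9
Current account = 3252.1 + (-562.7) + (-115.9) = 2573.5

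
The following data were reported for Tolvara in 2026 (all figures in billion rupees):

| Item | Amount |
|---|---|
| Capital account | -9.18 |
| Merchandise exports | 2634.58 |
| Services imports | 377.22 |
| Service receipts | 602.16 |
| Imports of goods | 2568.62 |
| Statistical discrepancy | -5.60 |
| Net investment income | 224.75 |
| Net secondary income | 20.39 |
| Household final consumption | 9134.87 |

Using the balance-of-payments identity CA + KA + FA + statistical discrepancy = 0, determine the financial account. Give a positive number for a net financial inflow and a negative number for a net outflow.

-521.26

Goods balance = 2634.58 - 2568.62 = 65.96
Services balance = 602.16 - 377.22 = 224.94
Trade balance (goods + services) = 65.96 + 224.94 = 290.90
Net primary income = 224.75
Net secondary income = 20.39
Current account = 290.90 + 224.75 + 20.39 = 536.04
Financial account = -(536.04 + (-9.18) + (-5.60)) = -521.26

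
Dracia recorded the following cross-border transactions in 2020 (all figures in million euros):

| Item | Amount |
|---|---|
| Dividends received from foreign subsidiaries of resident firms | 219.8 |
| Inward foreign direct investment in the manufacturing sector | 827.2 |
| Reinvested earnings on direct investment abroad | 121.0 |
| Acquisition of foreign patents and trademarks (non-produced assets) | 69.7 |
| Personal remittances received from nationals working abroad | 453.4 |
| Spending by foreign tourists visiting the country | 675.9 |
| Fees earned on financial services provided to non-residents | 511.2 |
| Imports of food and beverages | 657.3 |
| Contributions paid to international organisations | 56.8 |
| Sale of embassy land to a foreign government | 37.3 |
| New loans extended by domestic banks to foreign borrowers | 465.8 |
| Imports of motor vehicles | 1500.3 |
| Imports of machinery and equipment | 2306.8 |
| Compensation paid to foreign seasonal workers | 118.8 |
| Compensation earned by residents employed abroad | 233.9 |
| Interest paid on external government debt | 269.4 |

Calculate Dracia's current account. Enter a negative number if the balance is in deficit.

Goods: -2306.8 - 657.3 - 1500.3 = -4464.4
Services: 511.2 + 675.9 = 1187.1
Primary income: 219.8 + 121.0 - 118.8 + 233.9 - 269.4 = 186.5
Secondary income: -56.8 + 453.4 = 396.6
Current account = (-4464.4) + 1187.1 + 186.5 + 396.6 = -2694.2
(Excluded from the current account — financial account: inward foreign direct investment in the manufacturing sector 827.2, new loans extended by domestic banks to foreign borrowers 465.8; capital account: acquisition of foreign patents and trademarks (non-produced assets) 69.7, sale of embassy land to a foreign government 37.3.)

-2694.2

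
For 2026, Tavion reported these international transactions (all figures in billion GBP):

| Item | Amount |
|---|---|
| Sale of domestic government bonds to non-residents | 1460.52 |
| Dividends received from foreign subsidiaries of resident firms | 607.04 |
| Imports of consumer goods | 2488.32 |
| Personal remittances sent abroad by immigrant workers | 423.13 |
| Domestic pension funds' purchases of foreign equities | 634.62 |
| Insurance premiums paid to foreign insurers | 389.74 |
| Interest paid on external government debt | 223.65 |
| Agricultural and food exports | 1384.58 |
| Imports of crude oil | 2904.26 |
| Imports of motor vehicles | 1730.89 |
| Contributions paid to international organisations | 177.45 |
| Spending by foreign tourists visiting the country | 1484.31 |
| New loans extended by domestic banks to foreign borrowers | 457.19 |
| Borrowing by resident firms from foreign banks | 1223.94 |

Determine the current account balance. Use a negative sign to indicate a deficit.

-4861.51

Goods: -2488.32 + 1384.58 - 2904.26 - 1730.89 = -5738.89
Services: -389.74 + 1484.31 = 1094.57
Primary income: -223.65 + 607.04 = 383.39
Secondary income: -423.13 - 177.45 = -600.58
Current account = (-5738.89) + 1094.57 + 383.39 + (-600.58) = -4861.51
(Excluded from the current account — financial account: sale of domestic government bonds to non-residents 1460.52, domestic pension funds' purchases of foreign equities 634.62, new loans extended by domestic banks to foreign borrowers 457.19, borrowing by resident firms from foreign banks 1223.94.)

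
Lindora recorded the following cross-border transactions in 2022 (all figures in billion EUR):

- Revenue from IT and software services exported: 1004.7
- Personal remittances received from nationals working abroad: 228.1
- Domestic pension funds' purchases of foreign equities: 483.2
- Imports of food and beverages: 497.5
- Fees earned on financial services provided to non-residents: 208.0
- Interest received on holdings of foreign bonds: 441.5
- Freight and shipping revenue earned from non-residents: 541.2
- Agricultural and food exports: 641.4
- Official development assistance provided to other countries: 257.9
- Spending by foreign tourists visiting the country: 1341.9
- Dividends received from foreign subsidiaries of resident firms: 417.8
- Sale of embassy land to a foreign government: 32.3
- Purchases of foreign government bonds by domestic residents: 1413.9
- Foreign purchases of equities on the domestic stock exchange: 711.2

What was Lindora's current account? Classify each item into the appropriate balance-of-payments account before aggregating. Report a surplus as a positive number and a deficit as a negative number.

4069.2

Goods: 641.4 - 497.5 = 143.9
Services: 208.0 + 1004.7 + 541.2 + 1341.9 = 3095.8
Primary income: 417.8 + 441.5 = 859.3
Secondary income: 228.1 - 257.9 = -29.8
Current account = 143.9 + 3095.8 + 859.3 + (-29.8) = 4069.2
(Excluded from the current account — financial account: domestic pension funds' purchases of foreign equities 483.2, purchases of foreign government bonds by domestic residents 1413.9, foreign purchases of equities on the domestic stock exchange 711.2; capital account: sale of embassy land to a foreign government 32.3.)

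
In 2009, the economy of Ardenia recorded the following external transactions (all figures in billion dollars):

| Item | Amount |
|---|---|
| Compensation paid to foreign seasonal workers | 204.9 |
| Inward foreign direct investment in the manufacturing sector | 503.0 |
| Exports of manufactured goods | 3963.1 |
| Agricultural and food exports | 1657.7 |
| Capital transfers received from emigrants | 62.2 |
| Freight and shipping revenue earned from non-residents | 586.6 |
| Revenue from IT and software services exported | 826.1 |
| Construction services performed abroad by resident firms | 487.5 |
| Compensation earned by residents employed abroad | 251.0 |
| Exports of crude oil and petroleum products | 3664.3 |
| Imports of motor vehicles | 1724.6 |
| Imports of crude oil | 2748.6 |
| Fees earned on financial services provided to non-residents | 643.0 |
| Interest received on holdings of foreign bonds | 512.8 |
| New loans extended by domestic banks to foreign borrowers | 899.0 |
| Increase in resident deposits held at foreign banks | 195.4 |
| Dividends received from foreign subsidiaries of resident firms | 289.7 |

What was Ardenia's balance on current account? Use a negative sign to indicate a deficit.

8203.7

Goods: -2748.6 + 1657.7 + 3664.3 + 3963.1 - 1724.6 = 4811.9
Services: 826.1 + 586.6 + 487.5 + 643.0 = 2543.2
Primary income: 251.0 + 512.8 + 289.7 - 204.9 = 848.6
Current account = 4811.9 + 2543.2 + 848.6 = 8203.7
(Excluded from the current account — financial account: inward foreign direct investment in the manufacturing sector 503.0, new loans extended by domestic banks to foreign borrowers 899.0, increase in resident deposits held at foreign banks 195.4; capital account: capital transfers received from emigrants 62.2.)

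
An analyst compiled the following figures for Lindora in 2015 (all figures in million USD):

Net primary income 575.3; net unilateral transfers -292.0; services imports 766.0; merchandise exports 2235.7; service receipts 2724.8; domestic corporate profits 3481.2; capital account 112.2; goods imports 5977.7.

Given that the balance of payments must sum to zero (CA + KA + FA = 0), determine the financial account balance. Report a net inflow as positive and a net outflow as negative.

1387.7

Goods balance = 2235.7 - 5977.7 = -3742.0
Services balance = 2724.8 - 766.0 = 1958.8
Trade balance (goods + services) = -3742.0 + 1958.8 = -1783.2
Net primary income = 575.3
Net secondary income = -292.0
Current account = -1783.2 + 575.3 + (-292.0) = -1499.9
Financial account = -(-1499.9 + 112.2) = 1387.7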